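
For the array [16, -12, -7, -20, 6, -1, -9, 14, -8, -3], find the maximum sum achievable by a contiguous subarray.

Using Kadane's algorithm on [16, -12, -7, -20, 6, -1, -9, 14, -8, -3]:

Scanning through the array:
Position 1 (value -12): max_ending_here = 4, max_so_far = 16
Position 2 (value -7): max_ending_here = -3, max_so_far = 16
Position 3 (value -20): max_ending_here = -20, max_so_far = 16
Position 4 (value 6): max_ending_here = 6, max_so_far = 16
Position 5 (value -1): max_ending_here = 5, max_so_far = 16
Position 6 (value -9): max_ending_here = -4, max_so_far = 16
Position 7 (value 14): max_ending_here = 14, max_so_far = 16
Position 8 (value -8): max_ending_here = 6, max_so_far = 16
Position 9 (value -3): max_ending_here = 3, max_so_far = 16

Maximum subarray: [16]
Maximum sum: 16

The maximum subarray is [16] with sum 16. This subarray runs from index 0 to index 0.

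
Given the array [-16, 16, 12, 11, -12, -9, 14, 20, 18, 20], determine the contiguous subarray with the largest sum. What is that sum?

Using Kadane's algorithm on [-16, 16, 12, 11, -12, -9, 14, 20, 18, 20]:

Scanning through the array:
Position 1 (value 16): max_ending_here = 16, max_so_far = 16
Position 2 (value 12): max_ending_here = 28, max_so_far = 28
Position 3 (value 11): max_ending_here = 39, max_so_far = 39
Position 4 (value -12): max_ending_here = 27, max_so_far = 39
Position 5 (value -9): max_ending_here = 18, max_so_far = 39
Position 6 (value 14): max_ending_here = 32, max_so_far = 39
Position 7 (value 20): max_ending_here = 52, max_so_far = 52
Position 8 (value 18): max_ending_here = 70, max_so_far = 70
Position 9 (value 20): max_ending_here = 90, max_so_far = 90

Maximum subarray: [16, 12, 11, -12, -9, 14, 20, 18, 20]
Maximum sum: 90

The maximum subarray is [16, 12, 11, -12, -9, 14, 20, 18, 20] with sum 90. This subarray runs from index 1 to index 9.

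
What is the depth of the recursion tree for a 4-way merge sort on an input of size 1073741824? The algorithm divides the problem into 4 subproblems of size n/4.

For divide and conquer with division factor 4:

Problem sizes at each level:
Level 0: 1073741824
Level 1: 268435456
Level 2: 67108864
Level 3: 16777216
Level 4: 4194304
Level 5: 1048576
Level 6: 262144
Level 7: 65536
Level 8: 16384
Level 9: 4096
Level 10: 1024
Level 11: 256
Level 12: 64
Level 13: 16
Level 14: 4
Level 15: 1

The root is level 0 and the size-1 base case is level 15 (the tree spans levels 0 through 15, i.e. 16 levels counting the root), so the depth is the number of divisions: log_4(1073741824) = 15

The recursion tree depth is log_4(1073741824) = 15. At each level, the problem size is divided by 4, so it takes 15 divisions to reduce to a base case of size 1. The algorithm makes 4 recursive calls at each level.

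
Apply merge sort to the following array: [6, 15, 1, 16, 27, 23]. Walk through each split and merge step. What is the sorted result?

Merge sort trace:

Split: [6, 15, 1, 16, 27, 23] -> [6, 15, 1] and [16, 27, 23]
  Split: [6, 15, 1] -> [6] and [15, 1]
    Split: [15, 1] -> [15] and [1]
    Merge: [15] + [1] -> [1, 15]
  Merge: [6] + [1, 15] -> [1, 6, 15]
  Split: [16, 27, 23] -> [16] and [27, 23]
    Split: [27, 23] -> [27] and [23]
    Merge: [27] + [23] -> [23, 27]
  Merge: [16] + [23, 27] -> [16, 23, 27]
Merge: [1, 6, 15] + [16, 23, 27] -> [1, 6, 15, 16, 23, 27]

Final sorted array: [1, 6, 15, 16, 23, 27]

The merge sort proceeds by recursively splitting the array and merging sorted halves.
After all merges, the sorted array is [1, 6, 15, 16, 23, 27].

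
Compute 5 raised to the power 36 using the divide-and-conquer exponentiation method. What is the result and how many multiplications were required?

Computing 5^36 by squaring (build up from 5^1; each line after the first costs one multiplication):

5^1 = 5
5^2 = (5^1)^2 = 5^2 = 25
5^4 = (5^2)^2 = 25^2 = 625
5^8 = (5^4)^2 = 625^2 = 390625
5^9 = 5 * 5^8 = 5 * 390625 = 1953125
5^18 = (5^9)^2 = 1953125^2 = 3814697265625
5^36 = (5^18)^2 = 3814697265625^2 = 14551915228366851806640625

Result: 14551915228366851806640625
Multiplications needed: 6 (6 lines after 5^1)

5^36 = 14551915228366851806640625. Using exponentiation by squaring, this requires 6 multiplications. The key idea: if the exponent is even, square the half-power; if odd, multiply by the base once.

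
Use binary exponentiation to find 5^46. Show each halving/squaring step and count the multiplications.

Computing 5^46 by squaring (build up from 5^1; each line after the first costs one multiplication):

5^1 = 5
5^2 = (5^1)^2 = 5^2 = 25
5^4 = (5^2)^2 = 25^2 = 625
5^5 = 5 * 5^4 = 5 * 625 = 3125
5^10 = (5^5)^2 = 3125^2 = 9765625
5^11 = 5 * 5^10 = 5 * 9765625 = 48828125
5^22 = (5^11)^2 = 48828125^2 = 2384185791015625
5^23 = 5 * 5^22 = 5 * 2384185791015625 = 11920928955078125
5^46 = (5^23)^2 = 11920928955078125^2 = 142108547152020037174224853515625

Result: 142108547152020037174224853515625
Multiplications needed: 8 (8 lines after 5^1)

5^46 = 142108547152020037174224853515625. Using exponentiation by squaring, this requires 8 multiplications. The key idea: if the exponent is even, square the half-power; if odd, multiply by the base once.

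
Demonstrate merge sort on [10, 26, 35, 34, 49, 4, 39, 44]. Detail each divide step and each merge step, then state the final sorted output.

Merge sort trace:

Split: [10, 26, 35, 34, 49, 4, 39, 44] -> [10, 26, 35, 34] and [49, 4, 39, 44]
  Split: [10, 26, 35, 34] -> [10, 26] and [35, 34]
    Split: [10, 26] -> [10] and [26]
    Merge: [10] + [26] -> [10, 26]
    Split: [35, 34] -> [35] and [34]
    Merge: [35] + [34] -> [34, 35]
  Merge: [10, 26] + [34, 35] -> [10, 26, 34, 35]
  Split: [49, 4, 39, 44] -> [49, 4] and [39, 44]
    Split: [49, 4] -> [49] and [4]
    Merge: [49] + [4] -> [4, 49]
    Split: [39, 44] -> [39] and [44]
    Merge: [39] + [44] -> [39, 44]
  Merge: [4, 49] + [39, 44] -> [4, 39, 44, 49]
Merge: [10, 26, 34, 35] + [4, 39, 44, 49] -> [4, 10, 26, 34, 35, 39, 44, 49]

Final sorted array: [4, 10, 26, 34, 35, 39, 44, 49]

The merge sort proceeds by recursively splitting the array and merging sorted halves.
After all merges, the sorted array is [4, 10, 26, 34, 35, 39, 44, 49].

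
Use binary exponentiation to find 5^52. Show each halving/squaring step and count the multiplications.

Computing 5^52 by squaring (build up from 5^1; each line after the first costs one multiplication):

5^1 = 5
5^2 = (5^1)^2 = 5^2 = 25
5^3 = 5 * 5^2 = 5 * 25 = 125
5^6 = (5^3)^2 = 125^2 = 15625
5^12 = (5^6)^2 = 15625^2 = 244140625
5^13 = 5 * 5^12 = 5 * 244140625 = 1220703125
5^26 = (5^13)^2 = 1220703125^2 = 1490116119384765625
5^52 = (5^26)^2 = 1490116119384765625^2 = 2220446049250313080847263336181640625

Result: 2220446049250313080847263336181640625
Multiplications needed: 7 (7 lines after 5^1)

5^52 = 2220446049250313080847263336181640625. Using exponentiation by squaring, this requires 7 multiplications. The key idea: if the exponent is even, square the half-power; if odd, multiply by the base once.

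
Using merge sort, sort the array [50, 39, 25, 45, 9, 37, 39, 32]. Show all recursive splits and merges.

Merge sort trace:

Split: [50, 39, 25, 45, 9, 37, 39, 32] -> [50, 39, 25, 45] and [9, 37, 39, 32]
  Split: [50, 39, 25, 45] -> [50, 39] and [25, 45]
    Split: [50, 39] -> [50] and [39]
    Merge: [50] + [39] -> [39, 50]
    Split: [25, 45] -> [25] and [45]
    Merge: [25] + [45] -> [25, 45]
  Merge: [39, 50] + [25, 45] -> [25, 39, 45, 50]
  Split: [9, 37, 39, 32] -> [9, 37] and [39, 32]
    Split: [9, 37] -> [9] and [37]
    Merge: [9] + [37] -> [9, 37]
    Split: [39, 32] -> [39] and [32]
    Merge: [39] + [32] -> [32, 39]
  Merge: [9, 37] + [32, 39] -> [9, 32, 37, 39]
Merge: [25, 39, 45, 50] + [9, 32, 37, 39] -> [9, 25, 32, 37, 39, 39, 45, 50]

Final sorted array: [9, 25, 32, 37, 39, 39, 45, 50]

The merge sort proceeds by recursively splitting the array and merging sorted halves.
After all merges, the sorted array is [9, 25, 32, 37, 39, 39, 45, 50].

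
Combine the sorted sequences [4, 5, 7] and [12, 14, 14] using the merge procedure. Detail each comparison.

Merging process:

Compare 4 vs 12: take 4 from left. Merged: [4]
Compare 5 vs 12: take 5 from left. Merged: [4, 5]
Compare 7 vs 12: take 7 from left. Merged: [4, 5, 7]
Append remaining from right: [12, 14, 14]. Merged: [4, 5, 7, 12, 14, 14]

Final merged array: [4, 5, 7, 12, 14, 14]
Total comparisons: 3

The merged array is [4, 5, 7, 12, 14, 14], requiring 3 comparisons. The merge step runs in O(n) time where n is the total number of elements.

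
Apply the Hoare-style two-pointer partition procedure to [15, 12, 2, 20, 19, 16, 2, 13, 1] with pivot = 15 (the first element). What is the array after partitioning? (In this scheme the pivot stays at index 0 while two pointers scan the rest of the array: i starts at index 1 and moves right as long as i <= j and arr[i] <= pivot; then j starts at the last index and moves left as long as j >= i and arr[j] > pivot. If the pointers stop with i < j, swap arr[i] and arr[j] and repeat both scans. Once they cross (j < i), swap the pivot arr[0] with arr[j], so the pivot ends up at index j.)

Hoare-style two-pointer partition with pivot = 15:

Initial array: [15, 12, 2, 20, 19, 16, 2, 13, 1]

Pointers start at i = 1, j = 8.
i stops at index 3 (arr[3]=20 > 15), j stops at index 8 (arr[8]=1 <= 15): swap arr[3] and arr[8], array becomes [15, 12, 2, 1, 19, 16, 2, 13, 20]
i stops at index 4 (arr[4]=19 > 15), j stops at index 7 (arr[7]=13 <= 15): swap arr[4] and arr[7], array becomes [15, 12, 2, 1, 13, 16, 2, 19, 20]
i stops at index 5 (arr[5]=16 > 15), j stops at index 6 (arr[6]=2 <= 15): swap arr[5] and arr[6], array becomes [15, 12, 2, 1, 13, 2, 16, 19, 20]
i ends at 6, j ends at 5: the pointers have crossed (j < i), so scanning stops.

Swap pivot arr[0] with arr[5] to place pivot at position 5: [2, 12, 2, 1, 13, 15, 16, 19, 20]
Pivot position: 5

After partitioning with pivot 15, the array becomes [2, 12, 2, 1, 13, 15, 16, 19, 20]. The pivot is placed at index 5. All elements to the left of the pivot are <= 15, and all elements to the right are > 15.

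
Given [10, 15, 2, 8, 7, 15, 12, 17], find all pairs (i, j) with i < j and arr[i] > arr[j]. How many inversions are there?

Finding inversions in [10, 15, 2, 8, 7, 15, 12, 17]:

(0, 2): arr[0]=10 > arr[2]=2
(0, 3): arr[0]=10 > arr[3]=8
(0, 4): arr[0]=10 > arr[4]=7
(1, 2): arr[1]=15 > arr[2]=2
(1, 3): arr[1]=15 > arr[3]=8
(1, 4): arr[1]=15 > arr[4]=7
(1, 6): arr[1]=15 > arr[6]=12
(3, 4): arr[3]=8 > arr[4]=7
(5, 6): arr[5]=15 > arr[6]=12

Total inversions: 9

The array has 9 inversion(s): (0,2), (0,3), (0,4), (1,2), (1,3), (1,4), (1,6), (3,4), (5,6). Each pair (i,j) satisfies i < j and arr[i] > arr[j].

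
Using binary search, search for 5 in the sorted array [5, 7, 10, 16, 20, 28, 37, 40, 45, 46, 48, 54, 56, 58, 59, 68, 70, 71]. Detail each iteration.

Binary search for 5 in [5, 7, 10, 16, 20, 28, 37, 40, 45, 46, 48, 54, 56, 58, 59, 68, 70, 71]:

lo=0, hi=17, mid=8, arr[mid]=45 -> 45 > 5, search left half
lo=0, hi=7, mid=3, arr[mid]=16 -> 16 > 5, search left half
lo=0, hi=2, mid=1, arr[mid]=7 -> 7 > 5, search left half
lo=0, hi=0, mid=0, arr[mid]=5 -> Found target at index 0!

Binary search finds 5 at index 0 after 4 comparisons. The search repeatedly halves the search space by comparing with the middle element.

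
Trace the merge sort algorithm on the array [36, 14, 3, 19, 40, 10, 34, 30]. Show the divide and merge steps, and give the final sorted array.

Merge sort trace:

Split: [36, 14, 3, 19, 40, 10, 34, 30] -> [36, 14, 3, 19] and [40, 10, 34, 30]
  Split: [36, 14, 3, 19] -> [36, 14] and [3, 19]
    Split: [36, 14] -> [36] and [14]
    Merge: [36] + [14] -> [14, 36]
    Split: [3, 19] -> [3] and [19]
    Merge: [3] + [19] -> [3, 19]
  Merge: [14, 36] + [3, 19] -> [3, 14, 19, 36]
  Split: [40, 10, 34, 30] -> [40, 10] and [34, 30]
    Split: [40, 10] -> [40] and [10]
    Merge: [40] + [10] -> [10, 40]
    Split: [34, 30] -> [34] and [30]
    Merge: [34] + [30] -> [30, 34]
  Merge: [10, 40] + [30, 34] -> [10, 30, 34, 40]
Merge: [3, 14, 19, 36] + [10, 30, 34, 40] -> [3, 10, 14, 19, 30, 34, 36, 40]

Final sorted array: [3, 10, 14, 19, 30, 34, 36, 40]

The merge sort proceeds by recursively splitting the array and merging sorted halves.
After all merges, the sorted array is [3, 10, 14, 19, 30, 34, 36, 40].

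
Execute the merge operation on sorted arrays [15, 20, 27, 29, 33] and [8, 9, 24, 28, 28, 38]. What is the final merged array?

Merging process:

Compare 15 vs 8: take 8 from right. Merged: [8]
Compare 15 vs 9: take 9 from right. Merged: [8, 9]
Compare 15 vs 24: take 15 from left. Merged: [8, 9, 15]
Compare 20 vs 24: take 20 from left. Merged: [8, 9, 15, 20]
Compare 27 vs 24: take 24 from right. Merged: [8, 9, 15, 20, 24]
Compare 27 vs 28: take 27 from left. Merged: [8, 9, 15, 20, 24, 27]
Compare 29 vs 28: take 28 from right. Merged: [8, 9, 15, 20, 24, 27, 28]
Compare 29 vs 28: take 28 from right. Merged: [8, 9, 15, 20, 24, 27, 28, 28]
Compare 29 vs 38: take 29 from left. Merged: [8, 9, 15, 20, 24, 27, 28, 28, 29]
Compare 33 vs 38: take 33 from left. Merged: [8, 9, 15, 20, 24, 27, 28, 28, 29, 33]
Append remaining from right: [38]. Merged: [8, 9, 15, 20, 24, 27, 28, 28, 29, 33, 38]

Final merged array: [8, 9, 15, 20, 24, 27, 28, 28, 29, 33, 38]
Total comparisons: 10

The merged array is [8, 9, 15, 20, 24, 27, 28, 28, 29, 33, 38], requiring 10 comparisons. The merge step runs in O(n) time where n is the total number of elements.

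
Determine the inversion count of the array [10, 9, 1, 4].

Finding inversions in [10, 9, 1, 4]:

(0, 1): arr[0]=10 > arr[1]=9
(0, 2): arr[0]=10 > arr[2]=1
(0, 3): arr[0]=10 > arr[3]=4
(1, 2): arr[1]=9 > arr[2]=1
(1, 3): arr[1]=9 > arr[3]=4

Total inversions: 5

The array has 5 inversion(s): (0,1), (0,2), (0,3), (1,2), (1,3). Each pair (i,j) satisfies i < j and arr[i] > arr[j].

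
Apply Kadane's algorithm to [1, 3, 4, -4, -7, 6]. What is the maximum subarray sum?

Using Kadane's algorithm on [1, 3, 4, -4, -7, 6]:

Scanning through the array:
Position 1 (value 3): max_ending_here = 4, max_so_far = 4
Position 2 (value 4): max_ending_here = 8, max_so_far = 8
Position 3 (value -4): max_ending_here = 4, max_so_far = 8
Position 4 (value -7): max_ending_here = -3, max_so_far = 8
Position 5 (value 6): max_ending_here = 6, max_so_far = 8

Maximum subarray: [1, 3, 4]
Maximum sum: 8

The maximum subarray is [1, 3, 4] with sum 8. This subarray runs from index 0 to index 2.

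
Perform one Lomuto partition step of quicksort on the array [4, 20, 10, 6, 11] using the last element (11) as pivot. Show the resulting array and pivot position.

Lomuto partition with pivot = 11:

Initial array: [4, 20, 10, 6, 11]

arr[0]=4 <= 11: swap with position 0, array becomes [4, 20, 10, 6, 11]
arr[1]=20 > 11: no swap
arr[2]=10 <= 11: swap with position 1, array becomes [4, 10, 20, 6, 11]
arr[3]=6 <= 11: swap with position 2, array becomes [4, 10, 6, 20, 11]

Place pivot at position 3: [4, 10, 6, 11, 20]
Pivot position: 3

After partitioning with pivot 11, the array becomes [4, 10, 6, 11, 20]. The pivot is placed at index 3. All elements to the left of the pivot are <= 11, and all elements to the right are > 11.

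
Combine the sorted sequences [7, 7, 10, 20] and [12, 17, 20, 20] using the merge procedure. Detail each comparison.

Merging process:

Compare 7 vs 12: take 7 from left. Merged: [7]
Compare 7 vs 12: take 7 from left. Merged: [7, 7]
Compare 10 vs 12: take 10 from left. Merged: [7, 7, 10]
Compare 20 vs 12: take 12 from right. Merged: [7, 7, 10, 12]
Compare 20 vs 17: take 17 from right. Merged: [7, 7, 10, 12, 17]
Compare 20 vs 20: take 20 from left. Merged: [7, 7, 10, 12, 17, 20]
Append remaining from right: [20, 20]. Merged: [7, 7, 10, 12, 17, 20, 20, 20]

Final merged array: [7, 7, 10, 12, 17, 20, 20, 20]
Total comparisons: 6

The merged array is [7, 7, 10, 12, 17, 20, 20, 20], requiring 6 comparisons. The merge step runs in O(n) time where n is the total number of elements.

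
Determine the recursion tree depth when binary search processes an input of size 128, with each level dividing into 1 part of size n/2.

For divide and conquer with division factor 2:

Problem sizes at each level:
Level 0: 128
Level 1: 64
Level 2: 32
Level 3: 16
Level 4: 8
Level 5: 4
Level 6: 2
Level 7: 1

The root is level 0 and the size-1 base case is level 7 (the tree spans levels 0 through 7, i.e. 8 levels counting the root), so the depth is the number of divisions: log_2(128) = 7

The recursion tree depth is log_2(128) = 7. At each level, the problem size is divided by 2, so it takes 7 divisions to reduce to a base case of size 1. The algorithm makes 1 recursive call at each level.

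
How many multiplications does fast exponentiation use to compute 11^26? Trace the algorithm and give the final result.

Computing 11^26 by squaring (build up from 11^1; each line after the first costs one multiplication):

11^1 = 11
11^2 = (11^1)^2 = 11^2 = 121
11^3 = 11 * 11^2 = 11 * 121 = 1331
11^6 = (11^3)^2 = 1331^2 = 1771561
11^12 = (11^6)^2 = 1771561^2 = 3138428376721
11^13 = 11 * 11^12 = 11 * 3138428376721 = 34522712143931
11^26 = (11^13)^2 = 34522712143931^2 = 1191817653772720942460132761

Result: 1191817653772720942460132761
Multiplications needed: 6 (6 lines after 11^1)

11^26 = 1191817653772720942460132761. Using exponentiation by squaring, this requires 6 multiplications. The key idea: if the exponent is even, square the half-power; if odd, multiply by the base once.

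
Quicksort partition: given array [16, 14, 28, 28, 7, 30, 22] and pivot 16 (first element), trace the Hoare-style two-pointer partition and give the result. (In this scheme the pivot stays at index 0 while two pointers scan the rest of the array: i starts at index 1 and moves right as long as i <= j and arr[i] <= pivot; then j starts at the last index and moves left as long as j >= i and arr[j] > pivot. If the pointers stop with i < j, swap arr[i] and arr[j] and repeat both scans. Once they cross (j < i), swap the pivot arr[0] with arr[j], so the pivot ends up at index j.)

Hoare-style two-pointer partition with pivot = 16:

Initial array: [16, 14, 28, 28, 7, 30, 22]

Pointers start at i = 1, j = 6.
i stops at index 2 (arr[2]=28 > 16), j stops at index 4 (arr[4]=7 <= 16): swap arr[2] and arr[4], array becomes [16, 14, 7, 28, 28, 30, 22]
i ends at 3, j ends at 2: the pointers have crossed (j < i), so scanning stops.

Swap pivot arr[0] with arr[2] to place pivot at position 2: [7, 14, 16, 28, 28, 30, 22]
Pivot position: 2

After partitioning with pivot 16, the array becomes [7, 14, 16, 28, 28, 30, 22]. The pivot is placed at index 2. All elements to the left of the pivot are <= 16, and all elements to the right are > 16.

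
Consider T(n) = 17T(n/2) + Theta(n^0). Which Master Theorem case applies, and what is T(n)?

Master Theorem for T(n) = 17T(n/2) + O(n^0):

a = 17, b = 2, c = 0
log_b(a) = log_2(17) = 4.0875

Case 1: c = 0 < log_2(17) = 4.0875
T(n) = O(n^(log_2 17))

For T(n) = 17T(n/2) + O(n^0): log_2(17) = 4.0875. This is Case 1 of the Master Theorem (c < log_b(a), work dominated by leaves), giving O(n^(log_2 17)).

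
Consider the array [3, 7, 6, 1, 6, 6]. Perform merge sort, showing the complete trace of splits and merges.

Merge sort trace:

Split: [3, 7, 6, 1, 6, 6] -> [3, 7, 6] and [1, 6, 6]
  Split: [3, 7, 6] -> [3] and [7, 6]
    Split: [7, 6] -> [7] and [6]
    Merge: [7] + [6] -> [6, 7]
  Merge: [3] + [6, 7] -> [3, 6, 7]
  Split: [1, 6, 6] -> [1] and [6, 6]
    Split: [6, 6] -> [6] and [6]
    Merge: [6] + [6] -> [6, 6]
  Merge: [1] + [6, 6] -> [1, 6, 6]
Merge: [3, 6, 7] + [1, 6, 6] -> [1, 3, 6, 6, 6, 7]

Final sorted array: [1, 3, 6, 6, 6, 7]

The merge sort proceeds by recursively splitting the array and merging sorted halves.
After all merges, the sorted array is [1, 3, 6, 6, 6, 7].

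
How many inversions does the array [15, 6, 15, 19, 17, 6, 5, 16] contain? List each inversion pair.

Finding inversions in [15, 6, 15, 19, 17, 6, 5, 16]:

(0, 1): arr[0]=15 > arr[1]=6
(0, 5): arr[0]=15 > arr[5]=6
(0, 6): arr[0]=15 > arr[6]=5
(1, 6): arr[1]=6 > arr[6]=5
(2, 5): arr[2]=15 > arr[5]=6
(2, 6): arr[2]=15 > arr[6]=5
(3, 4): arr[3]=19 > arr[4]=17
(3, 5): arr[3]=19 > arr[5]=6
(3, 6): arr[3]=19 > arr[6]=5
(3, 7): arr[3]=19 > arr[7]=16
(4, 5): arr[4]=17 > arr[5]=6
(4, 6): arr[4]=17 > arr[6]=5
(4, 7): arr[4]=17 > arr[7]=16
(5, 6): arr[5]=6 > arr[6]=5

Total inversions: 14

The array has 14 inversion(s): (0,1), (0,5), (0,6), (1,6), (2,5), (2,6), (3,4), (3,5), (3,6), (3,7), (4,5), (4,6), (4,7), (5,6). Each pair (i,j) satisfies i < j and arr[i] > arr[j].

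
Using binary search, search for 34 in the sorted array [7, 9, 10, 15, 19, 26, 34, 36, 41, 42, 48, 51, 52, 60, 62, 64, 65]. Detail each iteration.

Binary search for 34 in [7, 9, 10, 15, 19, 26, 34, 36, 41, 42, 48, 51, 52, 60, 62, 64, 65]:

lo=0, hi=16, mid=8, arr[mid]=41 -> 41 > 34, search left half
lo=0, hi=7, mid=3, arr[mid]=15 -> 15 < 34, search right half
lo=4, hi=7, mid=5, arr[mid]=26 -> 26 < 34, search right half
lo=6, hi=7, mid=6, arr[mid]=34 -> Found target at index 6!

Binary search finds 34 at index 6 after 4 comparisons. The search repeatedly halves the search space by comparing with the middle element.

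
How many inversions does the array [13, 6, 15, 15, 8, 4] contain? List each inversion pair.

Finding inversions in [13, 6, 15, 15, 8, 4]:

(0, 1): arr[0]=13 > arr[1]=6
(0, 4): arr[0]=13 > arr[4]=8
(0, 5): arr[0]=13 > arr[5]=4
(1, 5): arr[1]=6 > arr[5]=4
(2, 4): arr[2]=15 > arr[4]=8
(2, 5): arr[2]=15 > arr[5]=4
(3, 4): arr[3]=15 > arr[4]=8
(3, 5): arr[3]=15 > arr[5]=4
(4, 5): arr[4]=8 > arr[5]=4

Total inversions: 9

The array has 9 inversion(s): (0,1), (0,4), (0,5), (1,5), (2,4), (2,5), (3,4), (3,5), (4,5). Each pair (i,j) satisfies i < j and arr[i] > arr[j].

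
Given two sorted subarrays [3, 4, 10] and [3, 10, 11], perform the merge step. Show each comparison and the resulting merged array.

Merging process:

Compare 3 vs 3: take 3 from left. Merged: [3]
Compare 4 vs 3: take 3 from right. Merged: [3, 3]
Compare 4 vs 10: take 4 from left. Merged: [3, 3, 4]
Compare 10 vs 10: take 10 from left. Merged: [3, 3, 4, 10]
Append remaining from right: [10, 11]. Merged: [3, 3, 4, 10, 10, 11]

Final merged array: [3, 3, 4, 10, 10, 11]
Total comparisons: 4

The merged array is [3, 3, 4, 10, 10, 11], requiring 4 comparisons. The merge step runs in O(n) time where n is the total number of elements.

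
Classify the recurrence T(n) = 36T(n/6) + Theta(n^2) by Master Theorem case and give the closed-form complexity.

Master Theorem for T(n) = 36T(n/6) + O(n^2):

a = 36, b = 6, c = 2
log_b(a) = log_6(36) = 2.0000

Case 2: c = 2 = log_6(36) = 2.0000
T(n) = O(n^2 log n) = O(n^2 log n)

For T(n) = 36T(n/6) + O(n^2): log_6(36) = 2.0000. This is Case 2 of the Master Theorem (c = log_b(a), equal work at all levels), giving O(n^2 log n).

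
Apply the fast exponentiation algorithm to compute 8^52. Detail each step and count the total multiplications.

Computing 8^52 by squaring (build up from 8^1; each line after the first costs one multiplication):

8^1 = 8
8^2 = (8^1)^2 = 8^2 = 64
8^3 = 8 * 8^2 = 8 * 64 = 512
8^6 = (8^3)^2 = 512^2 = 262144
8^12 = (8^6)^2 = 262144^2 = 68719476736
8^13 = 8 * 8^12 = 8 * 68719476736 = 549755813888
8^26 = (8^13)^2 = 549755813888^2 = 302231454903657293676544
8^52 = (8^26)^2 = 302231454903657293676544^2 = 91343852333181432387730302044767688728495783936

Result: 91343852333181432387730302044767688728495783936
Multiplications needed: 7 (7 lines after 8^1)

8^52 = 91343852333181432387730302044767688728495783936. Using exponentiation by squaring, this requires 7 multiplications. The key idea: if the exponent is even, square the half-power; if odd, multiply by the base once.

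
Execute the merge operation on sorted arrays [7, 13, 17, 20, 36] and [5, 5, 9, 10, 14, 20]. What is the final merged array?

Merging process:

Compare 7 vs 5: take 5 from right. Merged: [5]
Compare 7 vs 5: take 5 from right. Merged: [5, 5]
Compare 7 vs 9: take 7 from left. Merged: [5, 5, 7]
Compare 13 vs 9: take 9 from right. Merged: [5, 5, 7, 9]
Compare 13 vs 10: take 10 from right. Merged: [5, 5, 7, 9, 10]
Compare 13 vs 14: take 13 from left. Merged: [5, 5, 7, 9, 10, 13]
Compare 17 vs 14: take 14 from right. Merged: [5, 5, 7, 9, 10, 13, 14]
Compare 17 vs 20: take 17 from left. Merged: [5, 5, 7, 9, 10, 13, 14, 17]
Compare 20 vs 20: take 20 from left. Merged: [5, 5, 7, 9, 10, 13, 14, 17, 20]
Compare 36 vs 20: take 20 from right. Merged: [5, 5, 7, 9, 10, 13, 14, 17, 20, 20]
Append remaining from left: [36]. Merged: [5, 5, 7, 9, 10, 13, 14, 17, 20, 20, 36]

Final merged array: [5, 5, 7, 9, 10, 13, 14, 17, 20, 20, 36]
Total comparisons: 10

The merged array is [5, 5, 7, 9, 10, 13, 14, 17, 20, 20, 36], requiring 10 comparisons. The merge step runs in O(n) time where n is the total number of elements.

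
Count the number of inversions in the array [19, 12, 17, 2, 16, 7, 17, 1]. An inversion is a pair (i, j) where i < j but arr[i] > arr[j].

Finding inversions in [19, 12, 17, 2, 16, 7, 17, 1]:

(0, 1): arr[0]=19 > arr[1]=12
(0, 2): arr[0]=19 > arr[2]=17
(0, 3): arr[0]=19 > arr[3]=2
(0, 4): arr[0]=19 > arr[4]=16
(0, 5): arr[0]=19 > arr[5]=7
(0, 6): arr[0]=19 > arr[6]=17
(0, 7): arr[0]=19 > arr[7]=1
(1, 3): arr[1]=12 > arr[3]=2
(1, 5): arr[1]=12 > arr[5]=7
(1, 7): arr[1]=12 > arr[7]=1
(2, 3): arr[2]=17 > arr[3]=2
(2, 4): arr[2]=17 > arr[4]=16
(2, 5): arr[2]=17 > arr[5]=7
(2, 7): arr[2]=17 > arr[7]=1
(3, 7): arr[3]=2 > arr[7]=1
(4, 5): arr[4]=16 > arr[5]=7
(4, 7): arr[4]=16 > arr[7]=1
(5, 7): arr[5]=7 > arr[7]=1
(6, 7): arr[6]=17 > arr[7]=1

Total inversions: 19

The array has 19 inversion(s): (0,1), (0,2), (0,3), (0,4), (0,5), (0,6), (0,7), (1,3), (1,5), (1,7), (2,3), (2,4), (2,5), (2,7), (3,7), (4,5), (4,7), (5,7), (6,7). Each pair (i,j) satisfies i < j and arr[i] > arr[j].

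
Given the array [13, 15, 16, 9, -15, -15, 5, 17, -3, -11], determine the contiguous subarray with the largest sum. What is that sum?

Using Kadane's algorithm on [13, 15, 16, 9, -15, -15, 5, 17, -3, -11]:

Scanning through the array:
Position 1 (value 15): max_ending_here = 28, max_so_far = 28
Position 2 (value 16): max_ending_here = 44, max_so_far = 44
Position 3 (value 9): max_ending_here = 53, max_so_far = 53
Position 4 (value -15): max_ending_here = 38, max_so_far = 53
Position 5 (value -15): max_ending_here = 23, max_so_far = 53
Position 6 (value 5): max_ending_here = 28, max_so_far = 53
Position 7 (value 17): max_ending_here = 45, max_so_far = 53
Position 8 (value -3): max_ending_here = 42, max_so_far = 53
Position 9 (value -11): max_ending_here = 31, max_so_far = 53

Maximum subarray: [13, 15, 16, 9]
Maximum sum: 53

The maximum subarray is [13, 15, 16, 9] with sum 53. This subarray runs from index 0 to index 3.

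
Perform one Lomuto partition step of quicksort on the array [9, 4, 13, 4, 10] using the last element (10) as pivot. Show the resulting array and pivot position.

Lomuto partition with pivot = 10:

Initial array: [9, 4, 13, 4, 10]

arr[0]=9 <= 10: swap with position 0, array becomes [9, 4, 13, 4, 10]
arr[1]=4 <= 10: swap with position 1, array becomes [9, 4, 13, 4, 10]
arr[2]=13 > 10: no swap
arr[3]=4 <= 10: swap with position 2, array becomes [9, 4, 4, 13, 10]

Place pivot at position 3: [9, 4, 4, 10, 13]
Pivot position: 3

After partitioning with pivot 10, the array becomes [9, 4, 4, 10, 13]. The pivot is placed at index 3. All elements to the left of the pivot are <= 10, and all elements to the right are > 10.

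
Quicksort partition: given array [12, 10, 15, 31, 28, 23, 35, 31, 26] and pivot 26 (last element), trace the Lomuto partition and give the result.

Lomuto partition with pivot = 26:

Initial array: [12, 10, 15, 31, 28, 23, 35, 31, 26]

arr[0]=12 <= 26: swap with position 0, array becomes [12, 10, 15, 31, 28, 23, 35, 31, 26]
arr[1]=10 <= 26: swap with position 1, array becomes [12, 10, 15, 31, 28, 23, 35, 31, 26]
arr[2]=15 <= 26: swap with position 2, array becomes [12, 10, 15, 31, 28, 23, 35, 31, 26]
arr[3]=31 > 26: no swap
arr[4]=28 > 26: no swap
arr[5]=23 <= 26: swap with position 3, array becomes [12, 10, 15, 23, 28, 31, 35, 31, 26]
arr[6]=35 > 26: no swap
arr[7]=31 > 26: no swap

Place pivot at position 4: [12, 10, 15, 23, 26, 31, 35, 31, 28]
Pivot position: 4

After partitioning with pivot 26, the array becomes [12, 10, 15, 23, 26, 31, 35, 31, 28]. The pivot is placed at index 4. All elements to the left of the pivot are <= 26, and all elements to the right are > 26.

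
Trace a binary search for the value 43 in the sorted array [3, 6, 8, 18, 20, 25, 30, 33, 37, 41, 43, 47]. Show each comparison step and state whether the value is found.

Binary search for 43 in [3, 6, 8, 18, 20, 25, 30, 33, 37, 41, 43, 47]:

lo=0, hi=11, mid=5, arr[mid]=25 -> 25 < 43, search right half
lo=6, hi=11, mid=8, arr[mid]=37 -> 37 < 43, search right half
lo=9, hi=11, mid=10, arr[mid]=43 -> Found target at index 10!

Binary search finds 43 at index 10 after 3 comparisons. The search repeatedly halves the search space by comparing with the middle element.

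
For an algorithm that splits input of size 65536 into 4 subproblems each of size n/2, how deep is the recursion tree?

For divide and conquer with division factor 2:

Problem sizes at each level:
Level 0: 65536
Level 1: 32768
Level 2: 16384
Level 3: 8192
Level 4: 4096
Level 5: 2048
Level 6: 1024
Level 7: 512
Level 8: 256
Level 9: 128
Level 10: 64
Level 11: 32
Level 12: 16
Level 13: 8
Level 14: 4
Level 15: 2
Level 16: 1

The root is level 0 and the size-1 base case is level 16 (the tree spans levels 0 through 16, i.e. 17 levels counting the root), so the depth is the number of divisions: log_2(65536) = 16

The recursion tree depth is log_2(65536) = 16. At each level, the problem size is divided by 2, so it takes 16 divisions to reduce to a base case of size 1. The algorithm makes 4 recursive calls at each level.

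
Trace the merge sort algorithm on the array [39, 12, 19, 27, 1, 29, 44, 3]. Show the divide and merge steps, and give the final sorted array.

Merge sort trace:

Split: [39, 12, 19, 27, 1, 29, 44, 3] -> [39, 12, 19, 27] and [1, 29, 44, 3]
  Split: [39, 12, 19, 27] -> [39, 12] and [19, 27]
    Split: [39, 12] -> [39] and [12]
    Merge: [39] + [12] -> [12, 39]
    Split: [19, 27] -> [19] and [27]
    Merge: [19] + [27] -> [19, 27]
  Merge: [12, 39] + [19, 27] -> [12, 19, 27, 39]
  Split: [1, 29, 44, 3] -> [1, 29] and [44, 3]
    Split: [1, 29] -> [1] and [29]
    Merge: [1] + [29] -> [1, 29]
    Split: [44, 3] -> [44] and [3]
    Merge: [44] + [3] -> [3, 44]
  Merge: [1, 29] + [3, 44] -> [1, 3, 29, 44]
Merge: [12, 19, 27, 39] + [1, 3, 29, 44] -> [1, 3, 12, 19, 27, 29, 39, 44]

Final sorted array: [1, 3, 12, 19, 27, 29, 39, 44]

The merge sort proceeds by recursively splitting the array and merging sorted halves.
After all merges, the sorted array is [1, 3, 12, 19, 27, 29, 39, 44].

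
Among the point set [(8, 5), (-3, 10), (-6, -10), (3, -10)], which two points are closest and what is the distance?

Computing all pairwise distances among 4 points:

d((8, 5), (-3, 10)) = 12.083
d((8, 5), (-6, -10)) = 20.5183
d((8, 5), (3, -10)) = 15.8114
d((-3, 10), (-6, -10)) = 20.2237
d((-3, 10), (3, -10)) = 20.8806
d((-6, -10), (3, -10)) = 9.0 <-- minimum

Closest pair: (-6, -10) and (3, -10) with distance 9.0

The closest pair is (-6, -10) and (3, -10) with Euclidean distance 9.0. For 4 points, brute-force pairwise comparison is shown above. For large n, the divide-and-conquer algorithm (sort by x, recurse on halves, check the dividing strip) achieves O(n log n).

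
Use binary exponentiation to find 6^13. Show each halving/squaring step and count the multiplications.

Computing 6^13 by squaring (build up from 6^1; each line after the first costs one multiplication):

6^1 = 6
6^2 = (6^1)^2 = 6^2 = 36
6^3 = 6 * 6^2 = 6 * 36 = 216
6^6 = (6^3)^2 = 216^2 = 46656
6^12 = (6^6)^2 = 46656^2 = 2176782336
6^13 = 6 * 6^12 = 6 * 2176782336 = 13060694016

Result: 13060694016
Multiplications needed: 5 (5 lines after 6^1)

6^13 = 13060694016. Using exponentiation by squaring, this requires 5 multiplications. The key idea: if the exponent is even, square the half-power; if odd, multiply by the base once.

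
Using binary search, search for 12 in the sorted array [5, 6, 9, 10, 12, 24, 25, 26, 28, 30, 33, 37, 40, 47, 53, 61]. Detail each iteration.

Binary search for 12 in [5, 6, 9, 10, 12, 24, 25, 26, 28, 30, 33, 37, 40, 47, 53, 61]:

lo=0, hi=15, mid=7, arr[mid]=26 -> 26 > 12, search left half
lo=0, hi=6, mid=3, arr[mid]=10 -> 10 < 12, search right half
lo=4, hi=6, mid=5, arr[mid]=24 -> 24 > 12, search left half
lo=4, hi=4, mid=4, arr[mid]=12 -> Found target at index 4!

Binary search finds 12 at index 4 after 4 comparisons. The search repeatedly halves the search space by comparing with the middle element.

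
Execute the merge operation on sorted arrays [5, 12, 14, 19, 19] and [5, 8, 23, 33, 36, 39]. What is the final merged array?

Merging process:

Compare 5 vs 5: take 5 from left. Merged: [5]
Compare 12 vs 5: take 5 from right. Merged: [5, 5]
Compare 12 vs 8: take 8 from right. Merged: [5, 5, 8]
Compare 12 vs 23: take 12 from left. Merged: [5, 5, 8, 12]
Compare 14 vs 23: take 14 from left. Merged: [5, 5, 8, 12, 14]
Compare 19 vs 23: take 19 from left. Merged: [5, 5, 8, 12, 14, 19]
Compare 19 vs 23: take 19 from left. Merged: [5, 5, 8, 12, 14, 19, 19]
Append remaining from right: [23, 33, 36, 39]. Merged: [5, 5, 8, 12, 14, 19, 19, 23, 33, 36, 39]

Final merged array: [5, 5, 8, 12, 14, 19, 19, 23, 33, 36, 39]
Total comparisons: 7

The merged array is [5, 5, 8, 12, 14, 19, 19, 23, 33, 36, 39], requiring 7 comparisons. The merge step runs in O(n) time where n is the total number of elements.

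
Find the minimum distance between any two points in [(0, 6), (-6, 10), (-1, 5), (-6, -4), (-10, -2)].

Computing all pairwise distances among 5 points:

d((0, 6), (-6, 10)) = 7.2111
d((0, 6), (-1, 5)) = 1.4142 <-- minimum
d((0, 6), (-6, -4)) = 11.6619
d((0, 6), (-10, -2)) = 12.8062
d((-6, 10), (-1, 5)) = 7.0711
d((-6, 10), (-6, -4)) = 14.0
d((-6, 10), (-10, -2)) = 12.6491
d((-1, 5), (-6, -4)) = 10.2956
d((-1, 5), (-10, -2)) = 11.4018
d((-6, -4), (-10, -2)) = 4.4721

Closest pair: (0, 6) and (-1, 5) with distance 1.4142

The closest pair is (0, 6) and (-1, 5) with Euclidean distance 1.4142. For 5 points, brute-force pairwise comparison is shown above. For large n, the divide-and-conquer algorithm (sort by x, recurse on halves, check the dividing strip) achieves O(n log n).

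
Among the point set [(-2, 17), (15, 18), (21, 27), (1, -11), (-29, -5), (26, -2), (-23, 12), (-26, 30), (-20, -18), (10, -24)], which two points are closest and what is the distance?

Computing all pairwise distances among 10 points:

d((-2, 17), (15, 18)) = 17.0294
d((-2, 17), (21, 27)) = 25.0799
d((-2, 17), (1, -11)) = 28.1603
d((-2, 17), (-29, -5)) = 34.8281
d((-2, 17), (26, -2)) = 33.8378
d((-2, 17), (-23, 12)) = 21.587
d((-2, 17), (-26, 30)) = 27.2947
d((-2, 17), (-20, -18)) = 39.3573
d((-2, 17), (10, -24)) = 42.72
d((15, 18), (21, 27)) = 10.8167 <-- minimum
d((15, 18), (1, -11)) = 32.2025
d((15, 18), (-29, -5)) = 49.6488
d((15, 18), (26, -2)) = 22.8254
d((15, 18), (-23, 12)) = 38.4708
d((15, 18), (-26, 30)) = 42.72
d((15, 18), (-20, -18)) = 50.2096
d((15, 18), (10, -24)) = 42.2966
d((21, 27), (1, -11)) = 42.9418
d((21, 27), (-29, -5)) = 59.3633
d((21, 27), (26, -2)) = 29.4279
d((21, 27), (-23, 12)) = 46.4866
d((21, 27), (-26, 30)) = 47.0956
d((21, 27), (-20, -18)) = 60.8769
d((21, 27), (10, -24)) = 52.1728
d((1, -11), (-29, -5)) = 30.5941
d((1, -11), (26, -2)) = 26.5707
d((1, -11), (-23, 12)) = 33.2415
d((1, -11), (-26, 30)) = 49.0918
d((1, -11), (-20, -18)) = 22.1359
d((1, -11), (10, -24)) = 15.8114
d((-29, -5), (26, -2)) = 55.0818
d((-29, -5), (-23, 12)) = 18.0278
d((-29, -5), (-26, 30)) = 35.1283
d((-29, -5), (-20, -18)) = 15.8114
d((-29, -5), (10, -24)) = 43.382
d((26, -2), (-23, 12)) = 50.9608
d((26, -2), (-26, 30)) = 61.0574
d((26, -2), (-20, -18)) = 48.7032
d((26, -2), (10, -24)) = 27.2029
d((-23, 12), (-26, 30)) = 18.2483
d((-23, 12), (-20, -18)) = 30.1496
d((-23, 12), (10, -24)) = 48.8365
d((-26, 30), (-20, -18)) = 48.3735
d((-26, 30), (10, -24)) = 64.8999
d((-20, -18), (10, -24)) = 30.5941

Closest pair: (15, 18) and (21, 27) with distance 10.8167

The closest pair is (15, 18) and (21, 27) with Euclidean distance 10.8167. For 10 points, brute-force pairwise comparison is shown above. For large n, the divide-and-conquer algorithm (sort by x, recurse on halves, check the dividing strip) achieves O(n log n).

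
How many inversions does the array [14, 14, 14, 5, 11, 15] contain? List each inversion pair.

Finding inversions in [14, 14, 14, 5, 11, 15]:

(0, 3): arr[0]=14 > arr[3]=5
(0, 4): arr[0]=14 > arr[4]=11
(1, 3): arr[1]=14 > arr[3]=5
(1, 4): arr[1]=14 > arr[4]=11
(2, 3): arr[2]=14 > arr[3]=5
(2, 4): arr[2]=14 > arr[4]=11

Total inversions: 6

The array has 6 inversion(s): (0,3), (0,4), (1,3), (1,4), (2,3), (2,4). Each pair (i,j) satisfies i < j and arr[i] > arr[j].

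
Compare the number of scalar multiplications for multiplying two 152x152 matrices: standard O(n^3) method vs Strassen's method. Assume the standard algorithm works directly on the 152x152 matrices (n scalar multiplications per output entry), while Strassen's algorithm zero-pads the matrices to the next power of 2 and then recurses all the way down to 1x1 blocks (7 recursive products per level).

Matrix multiplication for 152x152 matrices:

Strassen's algorithm requires power-of-2 dimensions. Pad 152x152 to 256x256 (next power of 2).

Standard algorithm: 152^3 = 3511808 multiplications
Strassen's algorithm: 7^(log2(256)) = 7^8 = 5764801 multiplications
Difference: 3511808 - 5764801 = -2252993 (Strassen uses MORE here due to padding overhead — for small or just-over-power-of-2 n, padding can outweigh the per-level savings)

Standard: 3511808 multiplications (152^3). Strassen: 5764801 multiplications (7^8, after padding to 256x256). Strassen reduces 8 recursive multiplications to 7 at each level.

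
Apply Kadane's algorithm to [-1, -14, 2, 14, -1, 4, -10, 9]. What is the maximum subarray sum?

Using Kadane's algorithm on [-1, -14, 2, 14, -1, 4, -10, 9]:

Scanning through the array:
Position 1 (value -14): max_ending_here = -14, max_so_far = -1
Position 2 (value 2): max_ending_here = 2, max_so_far = 2
Position 3 (value 14): max_ending_here = 16, max_so_far = 16
Position 4 (value -1): max_ending_here = 15, max_so_far = 16
Position 5 (value 4): max_ending_here = 19, max_so_far = 19
Position 6 (value -10): max_ending_here = 9, max_so_far = 19
Position 7 (value 9): max_ending_here = 18, max_so_far = 19

Maximum subarray: [2, 14, -1, 4]
Maximum sum: 19

The maximum subarray is [2, 14, -1, 4] with sum 19. This subarray runs from index 2 to index 5.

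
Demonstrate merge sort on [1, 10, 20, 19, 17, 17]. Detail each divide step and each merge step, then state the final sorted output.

Merge sort trace:

Split: [1, 10, 20, 19, 17, 17] -> [1, 10, 20] and [19, 17, 17]
  Split: [1, 10, 20] -> [1] and [10, 20]
    Split: [10, 20] -> [10] and [20]
    Merge: [10] + [20] -> [10, 20]
  Merge: [1] + [10, 20] -> [1, 10, 20]
  Split: [19, 17, 17] -> [19] and [17, 17]
    Split: [17, 17] -> [17] and [17]
    Merge: [17] + [17] -> [17, 17]
  Merge: [19] + [17, 17] -> [17, 17, 19]
Merge: [1, 10, 20] + [17, 17, 19] -> [1, 10, 17, 17, 19, 20]

Final sorted array: [1, 10, 17, 17, 19, 20]

The merge sort proceeds by recursively splitting the array and merging sorted halves.
After all merges, the sorted array is [1, 10, 17, 17, 19, 20].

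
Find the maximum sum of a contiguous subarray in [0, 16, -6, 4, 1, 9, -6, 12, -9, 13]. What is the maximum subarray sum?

Using Kadane's algorithm on [0, 16, -6, 4, 1, 9, -6, 12, -9, 13]:

Scanning through the array:
Position 1 (value 16): max_ending_here = 16, max_so_far = 16
Position 2 (value -6): max_ending_here = 10, max_so_far = 16
Position 3 (value 4): max_ending_here = 14, max_so_far = 16
Position 4 (value 1): max_ending_here = 15, max_so_far = 16
Position 5 (value 9): max_ending_here = 24, max_so_far = 24
Position 6 (value -6): max_ending_here = 18, max_so_far = 24
Position 7 (value 12): max_ending_here = 30, max_so_far = 30
Position 8 (value -9): max_ending_here = 21, max_so_far = 30
Position 9 (value 13): max_ending_here = 34, max_so_far = 34

Maximum subarray: [0, 16, -6, 4, 1, 9, -6, 12, -9, 13]
Maximum sum: 34

The maximum subarray is [0, 16, -6, 4, 1, 9, -6, 12, -9, 13] with sum 34. This subarray runs from index 0 to index 9.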